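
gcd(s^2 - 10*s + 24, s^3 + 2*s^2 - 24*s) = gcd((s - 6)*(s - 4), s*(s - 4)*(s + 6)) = s - 4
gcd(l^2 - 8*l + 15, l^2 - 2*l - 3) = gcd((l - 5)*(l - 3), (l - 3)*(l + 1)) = l - 3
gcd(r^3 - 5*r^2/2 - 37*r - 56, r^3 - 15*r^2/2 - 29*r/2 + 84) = r^2 - 9*r/2 - 28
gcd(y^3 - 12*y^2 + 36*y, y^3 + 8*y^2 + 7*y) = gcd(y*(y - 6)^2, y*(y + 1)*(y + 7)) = y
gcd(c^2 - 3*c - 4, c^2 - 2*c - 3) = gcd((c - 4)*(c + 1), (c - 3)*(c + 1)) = c + 1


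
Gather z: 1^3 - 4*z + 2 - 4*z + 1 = 4 - 8*z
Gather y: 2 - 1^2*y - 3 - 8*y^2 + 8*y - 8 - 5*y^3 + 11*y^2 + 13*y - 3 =-5*y^3 + 3*y^2 + 20*y - 12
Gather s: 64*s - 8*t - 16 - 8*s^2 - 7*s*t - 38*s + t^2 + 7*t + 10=-8*s^2 + s*(26 - 7*t) + t^2 - t - 6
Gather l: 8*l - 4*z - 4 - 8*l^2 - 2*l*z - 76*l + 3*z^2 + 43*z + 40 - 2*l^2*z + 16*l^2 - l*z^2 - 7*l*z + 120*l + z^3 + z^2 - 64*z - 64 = l^2*(8 - 2*z) + l*(-z^2 - 9*z + 52) + z^3 + 4*z^2 - 25*z - 28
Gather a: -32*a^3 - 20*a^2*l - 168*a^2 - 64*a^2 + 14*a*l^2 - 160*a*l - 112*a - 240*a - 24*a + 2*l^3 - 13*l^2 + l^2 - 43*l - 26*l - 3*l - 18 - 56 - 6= -32*a^3 + a^2*(-20*l - 232) + a*(14*l^2 - 160*l - 376) + 2*l^3 - 12*l^2 - 72*l - 80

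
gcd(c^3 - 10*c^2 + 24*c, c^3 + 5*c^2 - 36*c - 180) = c - 6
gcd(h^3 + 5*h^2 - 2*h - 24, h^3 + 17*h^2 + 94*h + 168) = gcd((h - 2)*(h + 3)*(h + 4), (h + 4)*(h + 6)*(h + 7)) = h + 4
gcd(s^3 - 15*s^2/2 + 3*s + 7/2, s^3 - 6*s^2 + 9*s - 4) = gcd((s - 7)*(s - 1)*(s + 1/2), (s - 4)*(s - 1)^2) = s - 1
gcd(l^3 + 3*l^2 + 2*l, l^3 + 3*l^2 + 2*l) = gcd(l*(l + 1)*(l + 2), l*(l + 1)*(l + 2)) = l^3 + 3*l^2 + 2*l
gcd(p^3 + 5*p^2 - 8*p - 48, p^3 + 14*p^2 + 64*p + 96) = p^2 + 8*p + 16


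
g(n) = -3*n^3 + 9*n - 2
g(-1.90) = 1.48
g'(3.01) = -72.54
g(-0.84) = -7.78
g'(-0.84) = 2.65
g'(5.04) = -219.61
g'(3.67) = -112.22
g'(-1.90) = -23.49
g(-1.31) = -7.05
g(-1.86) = 0.56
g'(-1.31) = -6.44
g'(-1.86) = -22.14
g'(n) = 9 - 9*n^2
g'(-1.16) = -3.11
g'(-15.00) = -2016.00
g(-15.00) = 9988.00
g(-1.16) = -7.76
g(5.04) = -340.71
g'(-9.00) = -720.00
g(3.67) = -117.26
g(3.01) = -56.72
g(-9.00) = 2104.00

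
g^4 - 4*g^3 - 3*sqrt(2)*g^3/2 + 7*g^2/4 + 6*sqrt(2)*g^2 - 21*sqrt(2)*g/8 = g*(g - 7/2)*(g - 1/2)*(g - 3*sqrt(2)/2)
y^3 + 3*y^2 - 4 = (y - 1)*(y + 2)^2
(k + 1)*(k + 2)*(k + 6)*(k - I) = k^4 + 9*k^3 - I*k^3 + 20*k^2 - 9*I*k^2 + 12*k - 20*I*k - 12*I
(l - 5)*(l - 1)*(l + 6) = l^3 - 31*l + 30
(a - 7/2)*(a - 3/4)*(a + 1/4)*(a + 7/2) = a^4 - a^3/2 - 199*a^2/16 + 49*a/8 + 147/64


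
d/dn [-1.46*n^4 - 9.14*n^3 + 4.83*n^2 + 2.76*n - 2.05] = -5.84*n^3 - 27.42*n^2 + 9.66*n + 2.76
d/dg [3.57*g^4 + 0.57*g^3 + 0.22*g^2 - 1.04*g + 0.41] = 14.28*g^3 + 1.71*g^2 + 0.44*g - 1.04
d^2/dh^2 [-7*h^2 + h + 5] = -14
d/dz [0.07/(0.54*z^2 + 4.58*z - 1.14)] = (-0.0756*z - 0.3206)/(0.54*z^2 + 4.58*z - 1.14)^2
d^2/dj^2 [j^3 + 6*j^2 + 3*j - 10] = 6*j + 12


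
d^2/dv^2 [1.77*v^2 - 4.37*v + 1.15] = 3.54000000000000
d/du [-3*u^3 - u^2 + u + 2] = -9*u^2 - 2*u + 1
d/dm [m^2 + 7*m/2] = 2*m + 7/2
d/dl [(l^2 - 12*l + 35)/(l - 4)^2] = 2*(2*l - 11)/(l^3 - 12*l^2 + 48*l - 64)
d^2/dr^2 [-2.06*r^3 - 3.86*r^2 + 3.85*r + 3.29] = -12.36*r - 7.72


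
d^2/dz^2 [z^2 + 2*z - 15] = 2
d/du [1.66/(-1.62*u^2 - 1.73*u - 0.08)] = (5.3784*u + 2.8718)/(1.62*u^2 + 1.73*u + 0.08)^2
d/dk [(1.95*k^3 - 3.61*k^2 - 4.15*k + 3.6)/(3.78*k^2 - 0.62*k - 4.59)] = (7.371*k^4 - 2.418*k^3 - 8.9263*k^2 + 5.9238*k + 21.2805)/(14.2884*k^4 - 4.6872*k^3 - 34.316*k^2 + 5.6916*k + 21.0681)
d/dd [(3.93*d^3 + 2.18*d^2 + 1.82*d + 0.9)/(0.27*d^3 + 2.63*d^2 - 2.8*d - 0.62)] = (9.7473*d^4 - 22.9908*d^3 - 18.9294*d^2 - 7.4372*d + 1.3916)/(0.0729*d^6 + 1.4202*d^5 + 5.4049*d^4 - 15.0628*d^3 + 4.5788*d^2 + 3.472*d + 0.3844)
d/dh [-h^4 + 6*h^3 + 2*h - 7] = -4*h^3 + 18*h^2 + 2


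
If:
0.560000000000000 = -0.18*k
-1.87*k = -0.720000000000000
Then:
No Solution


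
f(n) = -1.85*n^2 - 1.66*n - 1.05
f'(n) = -3.7*n - 1.66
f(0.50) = -2.34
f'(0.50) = -3.51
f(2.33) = -14.96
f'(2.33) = -10.28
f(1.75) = -9.62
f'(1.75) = -8.14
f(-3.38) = -16.57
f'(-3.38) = 10.85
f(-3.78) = -21.21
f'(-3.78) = 12.33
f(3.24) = -25.85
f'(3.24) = -13.65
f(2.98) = -22.43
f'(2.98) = -12.69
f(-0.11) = -0.89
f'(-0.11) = -1.25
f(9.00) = -165.84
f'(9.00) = -34.96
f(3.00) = -22.68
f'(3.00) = -12.76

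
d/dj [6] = 0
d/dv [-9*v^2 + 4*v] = 4 - 18*v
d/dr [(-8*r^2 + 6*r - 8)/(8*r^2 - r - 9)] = 2*(-20*r^2 + 136*r - 31)/(64*r^4 - 16*r^3 - 143*r^2 + 18*r + 81)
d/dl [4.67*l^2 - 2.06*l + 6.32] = 9.34*l - 2.06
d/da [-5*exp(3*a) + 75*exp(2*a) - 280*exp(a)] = (-15*exp(2*a) + 150*exp(a) - 280)*exp(a)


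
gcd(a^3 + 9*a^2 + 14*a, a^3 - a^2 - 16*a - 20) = a + 2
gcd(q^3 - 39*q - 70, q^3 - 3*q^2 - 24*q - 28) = q^2 - 5*q - 14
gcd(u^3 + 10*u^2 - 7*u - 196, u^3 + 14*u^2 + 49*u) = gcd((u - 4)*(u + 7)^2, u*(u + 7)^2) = u^2 + 14*u + 49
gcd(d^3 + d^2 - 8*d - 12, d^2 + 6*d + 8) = d + 2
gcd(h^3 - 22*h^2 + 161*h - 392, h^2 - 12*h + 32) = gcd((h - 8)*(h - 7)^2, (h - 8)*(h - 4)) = h - 8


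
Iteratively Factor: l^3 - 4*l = (l + 2)*(l^2 - 2*l) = l*(l + 2)*(l - 2)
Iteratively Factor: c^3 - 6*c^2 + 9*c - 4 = (c - 1)*(c^2 - 5*c + 4) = (c - 4)*(c - 1)*(c - 1)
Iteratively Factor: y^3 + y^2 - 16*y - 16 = (y - 4)*(y^2 + 5*y + 4) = (y - 4)*(y + 1)*(y + 4)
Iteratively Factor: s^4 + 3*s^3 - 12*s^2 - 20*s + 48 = (s + 3)*(s^3 - 12*s + 16) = (s + 3)*(s + 4)*(s^2 - 4*s + 4) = (s - 2)*(s + 3)*(s + 4)*(s - 2)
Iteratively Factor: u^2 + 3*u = (u + 3)*(u)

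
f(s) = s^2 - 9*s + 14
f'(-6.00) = -21.00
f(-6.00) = 104.00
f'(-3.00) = -15.00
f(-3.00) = 50.00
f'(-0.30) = -9.60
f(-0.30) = 16.79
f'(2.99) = -3.02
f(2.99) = -3.97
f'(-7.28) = -23.56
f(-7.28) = 132.52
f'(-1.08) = -11.16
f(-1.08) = 24.89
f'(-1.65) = -12.30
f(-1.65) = 31.57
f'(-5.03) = -19.06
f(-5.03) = 84.57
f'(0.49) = -8.02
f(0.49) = 9.83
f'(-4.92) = -18.84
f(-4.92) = 82.49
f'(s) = 2*s - 9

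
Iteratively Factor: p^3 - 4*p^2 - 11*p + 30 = (p - 2)*(p^2 - 2*p - 15) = (p - 5)*(p - 2)*(p + 3)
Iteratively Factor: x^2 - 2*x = (x)*(x - 2)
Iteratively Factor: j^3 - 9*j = (j + 3)*(j^2 - 3*j) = (j - 3)*(j + 3)*(j)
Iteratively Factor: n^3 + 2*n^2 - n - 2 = (n - 1)*(n^2 + 3*n + 2) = (n - 1)*(n + 2)*(n + 1)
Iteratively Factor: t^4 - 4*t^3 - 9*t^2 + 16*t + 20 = (t - 5)*(t^3 + t^2 - 4*t - 4) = (t - 5)*(t + 1)*(t^2 - 4) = (t - 5)*(t - 2)*(t + 1)*(t + 2)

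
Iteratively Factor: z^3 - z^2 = (z - 1)*(z^2) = z*(z - 1)*(z)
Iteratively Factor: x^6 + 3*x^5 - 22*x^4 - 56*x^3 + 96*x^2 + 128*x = (x + 1)*(x^5 + 2*x^4 - 24*x^3 - 32*x^2 + 128*x) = (x + 1)*(x + 4)*(x^4 - 2*x^3 - 16*x^2 + 32*x) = (x + 1)*(x + 4)^2*(x^3 - 6*x^2 + 8*x) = x*(x + 1)*(x + 4)^2*(x^2 - 6*x + 8) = x*(x - 4)*(x + 1)*(x + 4)^2*(x - 2)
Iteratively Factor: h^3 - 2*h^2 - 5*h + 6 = (h + 2)*(h^2 - 4*h + 3) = (h - 1)*(h + 2)*(h - 3)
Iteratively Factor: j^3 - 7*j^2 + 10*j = (j)*(j^2 - 7*j + 10) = j*(j - 5)*(j - 2)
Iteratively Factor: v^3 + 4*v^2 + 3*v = (v + 1)*(v^2 + 3*v) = v*(v + 1)*(v + 3)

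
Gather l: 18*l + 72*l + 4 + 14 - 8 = 90*l + 10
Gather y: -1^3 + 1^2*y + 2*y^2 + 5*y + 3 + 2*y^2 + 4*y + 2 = 4*y^2 + 10*y + 4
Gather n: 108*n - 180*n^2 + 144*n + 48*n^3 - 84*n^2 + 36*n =48*n^3 - 264*n^2 + 288*n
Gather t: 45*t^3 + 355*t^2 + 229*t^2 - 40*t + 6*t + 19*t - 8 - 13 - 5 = 45*t^3 + 584*t^2 - 15*t - 26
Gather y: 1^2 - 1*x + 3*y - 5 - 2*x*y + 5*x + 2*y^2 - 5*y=4*x + 2*y^2 + y*(-2*x - 2) - 4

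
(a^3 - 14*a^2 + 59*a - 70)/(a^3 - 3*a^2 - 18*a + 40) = (a - 7)/(a + 4)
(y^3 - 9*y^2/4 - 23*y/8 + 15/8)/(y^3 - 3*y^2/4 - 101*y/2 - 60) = (2*y^2 - 7*y + 3)/(2*(y^2 - 2*y - 48))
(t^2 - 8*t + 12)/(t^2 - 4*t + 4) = (t - 6)/(t - 2)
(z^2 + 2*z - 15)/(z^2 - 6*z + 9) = (z + 5)/(z - 3)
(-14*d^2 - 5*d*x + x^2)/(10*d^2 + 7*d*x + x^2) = (-7*d + x)/(5*d + x)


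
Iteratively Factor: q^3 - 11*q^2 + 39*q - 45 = (q - 5)*(q^2 - 6*q + 9) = (q - 5)*(q - 3)*(q - 3)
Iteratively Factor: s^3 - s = (s - 1)*(s^2 + s) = s*(s - 1)*(s + 1)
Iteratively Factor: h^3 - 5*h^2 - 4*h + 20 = (h - 5)*(h^2 - 4) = (h - 5)*(h - 2)*(h + 2)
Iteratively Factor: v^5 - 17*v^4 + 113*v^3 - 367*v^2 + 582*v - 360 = (v - 2)*(v^4 - 15*v^3 + 83*v^2 - 201*v + 180) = (v - 3)*(v - 2)*(v^3 - 12*v^2 + 47*v - 60) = (v - 4)*(v - 3)*(v - 2)*(v^2 - 8*v + 15) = (v - 5)*(v - 4)*(v - 3)*(v - 2)*(v - 3)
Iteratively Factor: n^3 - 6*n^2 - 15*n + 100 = (n + 4)*(n^2 - 10*n + 25) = (n - 5)*(n + 4)*(n - 5)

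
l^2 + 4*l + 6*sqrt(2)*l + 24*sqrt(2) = (l + 4)*(l + 6*sqrt(2))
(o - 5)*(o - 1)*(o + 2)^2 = o^4 - 2*o^3 - 15*o^2 - 4*o + 20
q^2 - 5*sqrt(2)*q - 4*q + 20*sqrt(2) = (q - 4)*(q - 5*sqrt(2))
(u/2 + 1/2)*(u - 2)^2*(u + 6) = u^4/2 + 3*u^3/2 - 9*u^2 + 2*u + 12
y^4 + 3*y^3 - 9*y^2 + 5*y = y*(y - 1)^2*(y + 5)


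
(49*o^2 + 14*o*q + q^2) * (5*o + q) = 245*o^3 + 119*o^2*q + 19*o*q^2 + q^3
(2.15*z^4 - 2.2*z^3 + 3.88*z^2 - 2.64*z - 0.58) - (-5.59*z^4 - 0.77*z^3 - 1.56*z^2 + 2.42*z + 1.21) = 7.74*z^4 - 1.43*z^3 + 5.44*z^2 - 5.06*z - 1.79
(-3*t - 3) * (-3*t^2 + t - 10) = 9*t^3 + 6*t^2 + 27*t + 30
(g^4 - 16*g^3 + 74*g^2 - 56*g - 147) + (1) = g^4 - 16*g^3 + 74*g^2 - 56*g - 146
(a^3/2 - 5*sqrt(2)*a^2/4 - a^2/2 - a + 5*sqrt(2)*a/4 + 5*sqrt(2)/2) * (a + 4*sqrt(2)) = a^4/2 - a^3/2 + 3*sqrt(2)*a^3/4 - 11*a^2 - 3*sqrt(2)*a^2/4 - 3*sqrt(2)*a/2 + 10*a + 20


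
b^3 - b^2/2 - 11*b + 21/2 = (b - 3)*(b - 1)*(b + 7/2)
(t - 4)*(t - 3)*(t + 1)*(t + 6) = t^4 - 31*t^2 + 42*t + 72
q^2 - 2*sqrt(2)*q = q*(q - 2*sqrt(2))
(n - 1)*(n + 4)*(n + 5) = n^3 + 8*n^2 + 11*n - 20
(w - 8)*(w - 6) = w^2 - 14*w + 48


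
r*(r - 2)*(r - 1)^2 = r^4 - 4*r^3 + 5*r^2 - 2*r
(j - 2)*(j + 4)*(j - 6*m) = j^3 - 6*j^2*m + 2*j^2 - 12*j*m - 8*j + 48*m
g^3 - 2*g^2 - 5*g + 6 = (g - 3)*(g - 1)*(g + 2)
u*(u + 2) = u^2 + 2*u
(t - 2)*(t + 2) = t^2 - 4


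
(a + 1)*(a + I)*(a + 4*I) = a^3 + a^2 + 5*I*a^2 - 4*a + 5*I*a - 4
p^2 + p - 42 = (p - 6)*(p + 7)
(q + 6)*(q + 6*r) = q^2 + 6*q*r + 6*q + 36*r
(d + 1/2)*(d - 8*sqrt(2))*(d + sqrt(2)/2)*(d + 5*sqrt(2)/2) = d^4 - 5*sqrt(2)*d^3 + d^3/2 - 91*d^2/2 - 5*sqrt(2)*d^2/2 - 20*sqrt(2)*d - 91*d/4 - 10*sqrt(2)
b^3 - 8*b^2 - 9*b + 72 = (b - 8)*(b - 3)*(b + 3)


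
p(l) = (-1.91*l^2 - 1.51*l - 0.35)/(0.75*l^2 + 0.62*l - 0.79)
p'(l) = (-3.82*l - 1.51)/(0.75*l^2 + 0.62*l - 0.79) + (-1.5*l - 0.62)*(-1.91*l^2 - 1.51*l - 0.35)/(0.75*l^2 + 0.62*l - 0.79)^2 = (-0.0516999999999994*l^2 + 3.5428*l + 1.4099)/(0.5625*l^4 + 0.93*l^3 - 0.8006*l^2 - 0.9796*l + 0.6241)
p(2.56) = -2.93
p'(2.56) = 0.31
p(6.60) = -2.60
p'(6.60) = 0.02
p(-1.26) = 3.89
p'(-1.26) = -21.66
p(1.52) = -3.74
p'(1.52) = 1.88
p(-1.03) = 1.30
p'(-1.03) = -5.73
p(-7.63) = -2.62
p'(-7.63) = -0.02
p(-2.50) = -3.63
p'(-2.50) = -1.41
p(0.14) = 0.87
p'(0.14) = 4.02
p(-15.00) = -2.57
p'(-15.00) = -0.00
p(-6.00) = -2.67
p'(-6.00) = -0.04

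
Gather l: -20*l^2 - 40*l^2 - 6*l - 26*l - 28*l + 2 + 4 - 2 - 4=-60*l^2 - 60*l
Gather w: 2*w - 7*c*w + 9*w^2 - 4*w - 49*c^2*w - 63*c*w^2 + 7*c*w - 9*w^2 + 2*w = -49*c^2*w - 63*c*w^2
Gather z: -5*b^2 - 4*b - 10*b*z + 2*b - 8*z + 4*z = -5*b^2 - 2*b + z*(-10*b - 4)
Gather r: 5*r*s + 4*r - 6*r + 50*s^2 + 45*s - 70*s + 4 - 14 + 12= r*(5*s - 2) + 50*s^2 - 25*s + 2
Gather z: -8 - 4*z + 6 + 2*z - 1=-2*z - 3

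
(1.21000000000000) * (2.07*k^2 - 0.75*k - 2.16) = 2.5047*k^2 - 0.9075*k - 2.6136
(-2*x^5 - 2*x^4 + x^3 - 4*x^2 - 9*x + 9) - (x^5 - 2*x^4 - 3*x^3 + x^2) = -3*x^5 + 4*x^3 - 5*x^2 - 9*x + 9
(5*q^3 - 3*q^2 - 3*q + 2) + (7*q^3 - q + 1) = 12*q^3 - 3*q^2 - 4*q + 3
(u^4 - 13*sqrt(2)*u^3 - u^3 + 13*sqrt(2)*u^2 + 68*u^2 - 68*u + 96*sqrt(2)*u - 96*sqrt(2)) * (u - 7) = u^5 - 13*sqrt(2)*u^4 - 8*u^4 + 75*u^3 + 104*sqrt(2)*u^3 - 544*u^2 + 5*sqrt(2)*u^2 - 768*sqrt(2)*u + 476*u + 672*sqrt(2)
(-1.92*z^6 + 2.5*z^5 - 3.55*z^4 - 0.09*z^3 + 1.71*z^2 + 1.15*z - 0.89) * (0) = 0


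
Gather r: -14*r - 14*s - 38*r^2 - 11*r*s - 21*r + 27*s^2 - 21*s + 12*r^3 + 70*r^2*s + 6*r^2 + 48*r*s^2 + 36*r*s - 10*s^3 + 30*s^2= 12*r^3 + r^2*(70*s - 32) + r*(48*s^2 + 25*s - 35) - 10*s^3 + 57*s^2 - 35*s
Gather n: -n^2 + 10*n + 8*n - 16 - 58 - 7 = -n^2 + 18*n - 81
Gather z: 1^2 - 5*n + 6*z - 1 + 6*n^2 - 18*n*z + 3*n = 6*n^2 - 2*n + z*(6 - 18*n)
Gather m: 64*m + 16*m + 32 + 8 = 80*m + 40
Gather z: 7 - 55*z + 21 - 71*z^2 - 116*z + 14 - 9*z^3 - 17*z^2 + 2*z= -9*z^3 - 88*z^2 - 169*z + 42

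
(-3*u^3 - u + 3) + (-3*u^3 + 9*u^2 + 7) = -6*u^3 + 9*u^2 - u + 10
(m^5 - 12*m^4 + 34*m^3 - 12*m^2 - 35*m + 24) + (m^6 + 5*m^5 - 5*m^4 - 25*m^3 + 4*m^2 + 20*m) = m^6 + 6*m^5 - 17*m^4 + 9*m^3 - 8*m^2 - 15*m + 24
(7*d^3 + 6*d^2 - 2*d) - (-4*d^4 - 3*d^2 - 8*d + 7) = 4*d^4 + 7*d^3 + 9*d^2 + 6*d - 7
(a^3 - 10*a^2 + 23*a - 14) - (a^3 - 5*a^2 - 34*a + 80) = -5*a^2 + 57*a - 94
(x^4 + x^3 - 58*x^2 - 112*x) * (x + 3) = x^5 + 4*x^4 - 55*x^3 - 286*x^2 - 336*x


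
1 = 1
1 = 1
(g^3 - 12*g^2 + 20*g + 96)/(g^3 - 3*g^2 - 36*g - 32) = (g^2 - 4*g - 12)/(g^2 + 5*g + 4)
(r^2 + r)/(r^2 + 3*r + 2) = r/(r + 2)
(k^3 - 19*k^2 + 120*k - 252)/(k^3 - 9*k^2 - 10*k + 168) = (k - 6)/(k + 4)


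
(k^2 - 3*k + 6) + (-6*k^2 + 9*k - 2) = -5*k^2 + 6*k + 4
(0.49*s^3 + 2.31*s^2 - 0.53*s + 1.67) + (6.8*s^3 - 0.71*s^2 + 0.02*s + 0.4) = 7.29*s^3 + 1.6*s^2 - 0.51*s + 2.07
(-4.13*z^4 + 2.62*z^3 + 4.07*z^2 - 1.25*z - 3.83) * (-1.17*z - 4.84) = 4.8321*z^5 + 16.9238*z^4 - 17.4427*z^3 - 18.2363*z^2 + 10.5311*z + 18.5372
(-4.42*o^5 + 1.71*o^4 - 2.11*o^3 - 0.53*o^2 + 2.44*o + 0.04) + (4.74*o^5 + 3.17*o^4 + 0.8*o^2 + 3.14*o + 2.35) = 0.32*o^5 + 4.88*o^4 - 2.11*o^3 + 0.27*o^2 + 5.58*o + 2.39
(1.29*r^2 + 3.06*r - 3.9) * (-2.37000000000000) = -3.0573*r^2 - 7.2522*r + 9.243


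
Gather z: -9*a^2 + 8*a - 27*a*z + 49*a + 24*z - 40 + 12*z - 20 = -9*a^2 + 57*a + z*(36 - 27*a) - 60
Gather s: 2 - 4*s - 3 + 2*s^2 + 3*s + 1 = 2*s^2 - s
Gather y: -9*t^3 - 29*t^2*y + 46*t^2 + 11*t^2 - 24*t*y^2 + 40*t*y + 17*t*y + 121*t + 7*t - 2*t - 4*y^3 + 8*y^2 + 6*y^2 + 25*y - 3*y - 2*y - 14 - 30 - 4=-9*t^3 + 57*t^2 + 126*t - 4*y^3 + y^2*(14 - 24*t) + y*(-29*t^2 + 57*t + 20) - 48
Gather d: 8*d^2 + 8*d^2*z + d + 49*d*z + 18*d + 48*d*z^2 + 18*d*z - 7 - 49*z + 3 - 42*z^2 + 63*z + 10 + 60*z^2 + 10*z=d^2*(8*z + 8) + d*(48*z^2 + 67*z + 19) + 18*z^2 + 24*z + 6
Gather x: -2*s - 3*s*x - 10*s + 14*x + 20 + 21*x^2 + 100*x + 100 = -12*s + 21*x^2 + x*(114 - 3*s) + 120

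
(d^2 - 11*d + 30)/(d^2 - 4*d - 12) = (d - 5)/(d + 2)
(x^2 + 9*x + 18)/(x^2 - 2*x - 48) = (x + 3)/(x - 8)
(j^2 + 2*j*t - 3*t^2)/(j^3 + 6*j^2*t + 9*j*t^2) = (j - t)/(j*(j + 3*t))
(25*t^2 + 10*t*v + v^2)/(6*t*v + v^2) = (25*t^2 + 10*t*v + v^2)/(v*(6*t + v))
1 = 1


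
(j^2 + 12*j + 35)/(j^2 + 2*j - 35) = (j + 5)/(j - 5)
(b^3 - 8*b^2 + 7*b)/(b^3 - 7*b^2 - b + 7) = b/(b + 1)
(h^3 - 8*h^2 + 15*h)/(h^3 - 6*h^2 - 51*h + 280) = h*(h - 3)/(h^2 - h - 56)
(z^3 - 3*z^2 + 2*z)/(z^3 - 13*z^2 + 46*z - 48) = z*(z - 1)/(z^2 - 11*z + 24)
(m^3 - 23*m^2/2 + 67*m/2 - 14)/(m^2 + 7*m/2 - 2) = (m^2 - 11*m + 28)/(m + 4)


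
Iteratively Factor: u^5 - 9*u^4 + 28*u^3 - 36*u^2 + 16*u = (u - 4)*(u^4 - 5*u^3 + 8*u^2 - 4*u) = u*(u - 4)*(u^3 - 5*u^2 + 8*u - 4) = u*(u - 4)*(u - 1)*(u^2 - 4*u + 4) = u*(u - 4)*(u - 2)*(u - 1)*(u - 2)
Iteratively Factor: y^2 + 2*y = (y)*(y + 2)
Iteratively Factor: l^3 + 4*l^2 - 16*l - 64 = (l + 4)*(l^2 - 16) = (l - 4)*(l + 4)*(l + 4)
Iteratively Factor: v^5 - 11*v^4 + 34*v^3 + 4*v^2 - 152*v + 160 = (v - 5)*(v^4 - 6*v^3 + 4*v^2 + 24*v - 32) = (v - 5)*(v - 2)*(v^3 - 4*v^2 - 4*v + 16) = (v - 5)*(v - 2)^2*(v^2 - 2*v - 8) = (v - 5)*(v - 4)*(v - 2)^2*(v + 2)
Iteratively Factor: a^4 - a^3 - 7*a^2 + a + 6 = (a - 1)*(a^3 - 7*a - 6) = (a - 1)*(a + 2)*(a^2 - 2*a - 3) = (a - 1)*(a + 1)*(a + 2)*(a - 3)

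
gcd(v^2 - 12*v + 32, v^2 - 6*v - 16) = v - 8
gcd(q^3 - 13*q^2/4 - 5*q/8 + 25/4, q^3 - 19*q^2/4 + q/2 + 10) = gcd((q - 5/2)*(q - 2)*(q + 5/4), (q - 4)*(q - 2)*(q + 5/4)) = q^2 - 3*q/4 - 5/2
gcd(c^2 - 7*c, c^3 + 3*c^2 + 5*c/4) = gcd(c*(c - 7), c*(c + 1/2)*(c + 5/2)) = c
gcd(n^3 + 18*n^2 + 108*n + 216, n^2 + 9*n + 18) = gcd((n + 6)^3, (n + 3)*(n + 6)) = n + 6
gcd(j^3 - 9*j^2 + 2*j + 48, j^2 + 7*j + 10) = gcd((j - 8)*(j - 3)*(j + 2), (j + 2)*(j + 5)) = j + 2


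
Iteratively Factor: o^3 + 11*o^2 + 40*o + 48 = (o + 3)*(o^2 + 8*o + 16) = (o + 3)*(o + 4)*(o + 4)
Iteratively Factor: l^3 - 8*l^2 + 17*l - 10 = (l - 5)*(l^2 - 3*l + 2) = (l - 5)*(l - 2)*(l - 1)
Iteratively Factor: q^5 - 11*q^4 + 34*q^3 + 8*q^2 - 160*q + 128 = (q - 4)*(q^4 - 7*q^3 + 6*q^2 + 32*q - 32) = (q - 4)^2*(q^3 - 3*q^2 - 6*q + 8) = (q - 4)^3*(q^2 + q - 2) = (q - 4)^3*(q + 2)*(q - 1)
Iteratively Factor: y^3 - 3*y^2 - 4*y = (y)*(y^2 - 3*y - 4) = y*(y - 4)*(y + 1)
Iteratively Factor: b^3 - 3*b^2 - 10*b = (b - 5)*(b^2 + 2*b) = b*(b - 5)*(b + 2)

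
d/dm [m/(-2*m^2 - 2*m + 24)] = (-m^2 + m*(2*m + 1) - m + 12)/(2*(m^2 + m - 12)^2)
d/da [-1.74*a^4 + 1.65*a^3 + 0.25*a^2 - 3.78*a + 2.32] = -6.96*a^3 + 4.95*a^2 + 0.5*a - 3.78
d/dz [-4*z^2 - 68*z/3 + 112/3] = -8*z - 68/3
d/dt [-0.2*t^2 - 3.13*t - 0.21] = -0.4*t - 3.13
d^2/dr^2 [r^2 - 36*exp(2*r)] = 2 - 144*exp(2*r)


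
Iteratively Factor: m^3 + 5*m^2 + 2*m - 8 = (m + 4)*(m^2 + m - 2) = (m + 2)*(m + 4)*(m - 1)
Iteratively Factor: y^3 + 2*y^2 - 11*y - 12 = (y + 4)*(y^2 - 2*y - 3) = (y - 3)*(y + 4)*(y + 1)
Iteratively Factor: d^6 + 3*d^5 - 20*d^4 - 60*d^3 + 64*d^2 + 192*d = (d)*(d^5 + 3*d^4 - 20*d^3 - 60*d^2 + 64*d + 192) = d*(d + 3)*(d^4 - 20*d^2 + 64) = d*(d - 2)*(d + 3)*(d^3 + 2*d^2 - 16*d - 32) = d*(d - 4)*(d - 2)*(d + 3)*(d^2 + 6*d + 8) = d*(d - 4)*(d - 2)*(d + 3)*(d + 4)*(d + 2)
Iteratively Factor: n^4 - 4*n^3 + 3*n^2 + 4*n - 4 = (n - 2)*(n^3 - 2*n^2 - n + 2) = (n - 2)*(n + 1)*(n^2 - 3*n + 2) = (n - 2)^2*(n + 1)*(n - 1)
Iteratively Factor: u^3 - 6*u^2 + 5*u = (u - 1)*(u^2 - 5*u) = (u - 5)*(u - 1)*(u)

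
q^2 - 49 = (q - 7)*(q + 7)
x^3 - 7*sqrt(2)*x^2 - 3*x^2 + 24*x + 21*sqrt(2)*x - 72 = (x - 3)*(x - 4*sqrt(2))*(x - 3*sqrt(2))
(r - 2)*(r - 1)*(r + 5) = r^3 + 2*r^2 - 13*r + 10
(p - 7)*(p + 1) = p^2 - 6*p - 7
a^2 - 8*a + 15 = (a - 5)*(a - 3)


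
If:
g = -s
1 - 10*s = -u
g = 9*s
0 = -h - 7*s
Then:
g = 0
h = 0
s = 0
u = -1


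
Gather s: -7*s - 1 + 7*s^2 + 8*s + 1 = 7*s^2 + s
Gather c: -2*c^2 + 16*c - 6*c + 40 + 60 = -2*c^2 + 10*c + 100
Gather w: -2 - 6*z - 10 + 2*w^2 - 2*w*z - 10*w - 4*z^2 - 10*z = 2*w^2 + w*(-2*z - 10) - 4*z^2 - 16*z - 12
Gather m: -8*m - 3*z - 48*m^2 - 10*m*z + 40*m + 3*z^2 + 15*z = -48*m^2 + m*(32 - 10*z) + 3*z^2 + 12*z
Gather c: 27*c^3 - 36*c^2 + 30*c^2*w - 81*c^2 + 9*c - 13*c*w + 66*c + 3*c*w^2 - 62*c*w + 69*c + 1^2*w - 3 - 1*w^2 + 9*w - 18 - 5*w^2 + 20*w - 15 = 27*c^3 + c^2*(30*w - 117) + c*(3*w^2 - 75*w + 144) - 6*w^2 + 30*w - 36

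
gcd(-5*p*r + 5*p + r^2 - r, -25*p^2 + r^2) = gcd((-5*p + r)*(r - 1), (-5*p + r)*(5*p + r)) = 5*p - r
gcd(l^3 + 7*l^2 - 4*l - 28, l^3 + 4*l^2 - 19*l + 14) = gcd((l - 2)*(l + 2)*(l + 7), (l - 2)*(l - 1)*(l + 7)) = l^2 + 5*l - 14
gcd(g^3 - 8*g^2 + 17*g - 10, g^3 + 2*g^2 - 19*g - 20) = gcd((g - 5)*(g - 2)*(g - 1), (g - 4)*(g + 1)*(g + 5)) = 1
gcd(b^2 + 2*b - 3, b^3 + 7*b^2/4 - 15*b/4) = b + 3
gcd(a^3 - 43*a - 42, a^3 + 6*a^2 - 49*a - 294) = a^2 - a - 42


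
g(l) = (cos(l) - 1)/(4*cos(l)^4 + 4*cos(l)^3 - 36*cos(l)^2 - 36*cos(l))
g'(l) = (cos(l) - 1)*(16*sin(l)*cos(l)^3 + 12*sin(l)*cos(l)^2 - 72*sin(l)*cos(l) - 36*sin(l))/(4*cos(l)^4 + 4*cos(l)^3 - 36*cos(l)^2 - 36*cos(l))^2 - sin(l)/(4*cos(l)^4 + 4*cos(l)^3 - 36*cos(l)^2 - 36*cos(l))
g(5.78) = 0.00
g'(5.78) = -0.01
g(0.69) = 0.00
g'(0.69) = 0.02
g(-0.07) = 0.00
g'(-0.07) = -0.00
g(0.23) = 0.00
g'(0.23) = 0.00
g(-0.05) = 0.00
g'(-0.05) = -0.00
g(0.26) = 0.00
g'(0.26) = 0.00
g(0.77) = 0.01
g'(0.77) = 0.03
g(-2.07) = -0.17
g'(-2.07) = 0.09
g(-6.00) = 0.00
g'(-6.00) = 0.00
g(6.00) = 0.00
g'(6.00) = 0.00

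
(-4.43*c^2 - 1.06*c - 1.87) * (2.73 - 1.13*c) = 5.0059*c^3 - 10.8961*c^2 - 0.7807*c - 5.1051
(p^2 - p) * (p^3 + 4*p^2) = p^5 + 3*p^4 - 4*p^3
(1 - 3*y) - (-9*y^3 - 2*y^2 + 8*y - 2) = 9*y^3 + 2*y^2 - 11*y + 3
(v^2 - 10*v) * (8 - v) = -v^3 + 18*v^2 - 80*v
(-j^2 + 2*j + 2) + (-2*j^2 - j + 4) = -3*j^2 + j + 6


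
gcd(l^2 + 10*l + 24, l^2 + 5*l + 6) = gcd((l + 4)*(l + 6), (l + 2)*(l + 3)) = 1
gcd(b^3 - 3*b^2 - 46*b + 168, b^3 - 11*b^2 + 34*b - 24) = b^2 - 10*b + 24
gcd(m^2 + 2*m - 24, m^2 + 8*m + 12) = m + 6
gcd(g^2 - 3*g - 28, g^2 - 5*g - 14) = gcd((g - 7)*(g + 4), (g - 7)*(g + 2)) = g - 7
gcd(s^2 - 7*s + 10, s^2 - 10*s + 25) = s - 5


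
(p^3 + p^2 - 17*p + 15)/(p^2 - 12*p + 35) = (p^3 + p^2 - 17*p + 15)/(p^2 - 12*p + 35)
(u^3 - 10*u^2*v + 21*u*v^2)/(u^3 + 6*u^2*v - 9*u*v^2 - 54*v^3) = u*(u - 7*v)/(u^2 + 9*u*v + 18*v^2)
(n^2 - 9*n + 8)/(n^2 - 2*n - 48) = (n - 1)/(n + 6)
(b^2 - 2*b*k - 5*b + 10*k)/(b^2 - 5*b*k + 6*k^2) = (b - 5)/(b - 3*k)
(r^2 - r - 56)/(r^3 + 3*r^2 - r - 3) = (r^2 - r - 56)/(r^3 + 3*r^2 - r - 3)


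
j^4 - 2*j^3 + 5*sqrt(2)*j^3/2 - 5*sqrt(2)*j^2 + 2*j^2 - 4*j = j*(j - 2)*(j + sqrt(2)/2)*(j + 2*sqrt(2))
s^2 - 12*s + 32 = (s - 8)*(s - 4)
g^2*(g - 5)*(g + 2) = g^4 - 3*g^3 - 10*g^2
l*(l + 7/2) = l^2 + 7*l/2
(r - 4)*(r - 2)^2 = r^3 - 8*r^2 + 20*r - 16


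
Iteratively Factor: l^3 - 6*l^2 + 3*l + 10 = (l - 2)*(l^2 - 4*l - 5) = (l - 5)*(l - 2)*(l + 1)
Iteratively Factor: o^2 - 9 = (o - 3)*(o + 3)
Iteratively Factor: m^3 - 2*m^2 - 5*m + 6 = (m + 2)*(m^2 - 4*m + 3) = (m - 3)*(m + 2)*(m - 1)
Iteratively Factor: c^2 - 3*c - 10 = (c - 5)*(c + 2)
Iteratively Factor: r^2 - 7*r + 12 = (r - 4)*(r - 3)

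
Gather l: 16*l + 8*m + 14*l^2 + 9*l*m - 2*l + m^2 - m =14*l^2 + l*(9*m + 14) + m^2 + 7*m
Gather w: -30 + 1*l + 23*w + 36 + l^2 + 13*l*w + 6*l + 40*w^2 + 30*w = l^2 + 7*l + 40*w^2 + w*(13*l + 53) + 6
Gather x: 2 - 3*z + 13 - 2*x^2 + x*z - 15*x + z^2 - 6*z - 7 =-2*x^2 + x*(z - 15) + z^2 - 9*z + 8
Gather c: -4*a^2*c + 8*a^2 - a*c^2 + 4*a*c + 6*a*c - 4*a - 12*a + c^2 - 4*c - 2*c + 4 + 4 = 8*a^2 - 16*a + c^2*(1 - a) + c*(-4*a^2 + 10*a - 6) + 8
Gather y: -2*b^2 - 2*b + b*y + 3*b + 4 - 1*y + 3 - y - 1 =-2*b^2 + b + y*(b - 2) + 6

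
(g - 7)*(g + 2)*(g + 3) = g^3 - 2*g^2 - 29*g - 42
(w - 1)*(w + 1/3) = w^2 - 2*w/3 - 1/3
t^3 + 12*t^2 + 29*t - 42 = (t - 1)*(t + 6)*(t + 7)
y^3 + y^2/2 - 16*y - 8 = (y - 4)*(y + 1/2)*(y + 4)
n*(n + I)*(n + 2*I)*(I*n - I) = I*n^4 - 3*n^3 - I*n^3 + 3*n^2 - 2*I*n^2 + 2*I*n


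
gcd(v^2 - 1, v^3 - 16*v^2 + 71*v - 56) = v - 1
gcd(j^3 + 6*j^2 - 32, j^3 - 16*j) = j + 4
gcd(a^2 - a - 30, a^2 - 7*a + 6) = a - 6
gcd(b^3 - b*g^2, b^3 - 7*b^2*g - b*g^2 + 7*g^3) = b^2 - g^2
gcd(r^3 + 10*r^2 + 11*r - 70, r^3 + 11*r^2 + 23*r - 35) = r^2 + 12*r + 35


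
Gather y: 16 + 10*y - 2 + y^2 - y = y^2 + 9*y + 14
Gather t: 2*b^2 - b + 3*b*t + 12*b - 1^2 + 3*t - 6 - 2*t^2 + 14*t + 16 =2*b^2 + 11*b - 2*t^2 + t*(3*b + 17) + 9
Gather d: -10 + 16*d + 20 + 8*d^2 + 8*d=8*d^2 + 24*d + 10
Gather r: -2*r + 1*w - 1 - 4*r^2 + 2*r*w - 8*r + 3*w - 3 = -4*r^2 + r*(2*w - 10) + 4*w - 4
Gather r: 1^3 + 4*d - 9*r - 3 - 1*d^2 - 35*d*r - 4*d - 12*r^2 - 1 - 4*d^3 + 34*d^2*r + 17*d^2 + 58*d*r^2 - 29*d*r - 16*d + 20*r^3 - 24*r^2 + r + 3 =-4*d^3 + 16*d^2 - 16*d + 20*r^3 + r^2*(58*d - 36) + r*(34*d^2 - 64*d - 8)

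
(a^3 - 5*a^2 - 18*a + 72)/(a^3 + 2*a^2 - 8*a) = (a^2 - 9*a + 18)/(a*(a - 2))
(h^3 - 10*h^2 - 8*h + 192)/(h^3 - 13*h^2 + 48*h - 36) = (h^2 - 4*h - 32)/(h^2 - 7*h + 6)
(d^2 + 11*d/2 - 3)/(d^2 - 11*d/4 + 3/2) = 2*(2*d^2 + 11*d - 6)/(4*d^2 - 11*d + 6)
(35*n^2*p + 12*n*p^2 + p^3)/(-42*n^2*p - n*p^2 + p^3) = (35*n^2 + 12*n*p + p^2)/(-42*n^2 - n*p + p^2)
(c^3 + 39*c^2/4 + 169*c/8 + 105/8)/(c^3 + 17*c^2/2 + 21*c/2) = (c + 5/4)/c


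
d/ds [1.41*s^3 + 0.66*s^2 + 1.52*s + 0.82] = 4.23*s^2 + 1.32*s + 1.52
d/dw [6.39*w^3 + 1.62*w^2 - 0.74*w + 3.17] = 19.17*w^2 + 3.24*w - 0.74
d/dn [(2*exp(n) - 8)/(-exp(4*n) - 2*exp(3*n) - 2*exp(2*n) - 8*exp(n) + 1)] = 2*(2*(exp(n) - 4)*(2*exp(3*n) + 3*exp(2*n) + 2*exp(n) + 4) - exp(4*n) - 2*exp(3*n) - 2*exp(2*n) - 8*exp(n) + 1)*exp(n)/(exp(4*n) + 2*exp(3*n) + 2*exp(2*n) + 8*exp(n) - 1)^2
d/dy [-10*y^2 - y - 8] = -20*y - 1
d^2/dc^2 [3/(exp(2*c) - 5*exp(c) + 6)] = 3*((5 - 4*exp(c))*(exp(2*c) - 5*exp(c) + 6) + 2*(2*exp(c) - 5)^2*exp(c))*exp(c)/(exp(2*c) - 5*exp(c) + 6)^3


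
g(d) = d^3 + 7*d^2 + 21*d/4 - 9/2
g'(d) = 3*d^2 + 14*d + 21/4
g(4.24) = 219.83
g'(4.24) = 118.54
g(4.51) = 253.29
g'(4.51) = 129.41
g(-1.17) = -2.66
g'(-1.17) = -7.02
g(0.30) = -2.27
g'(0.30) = 9.72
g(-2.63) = 11.92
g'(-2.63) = -10.82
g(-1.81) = 3.00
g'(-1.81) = -10.26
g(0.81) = 4.88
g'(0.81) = 18.56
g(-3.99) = 22.47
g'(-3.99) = -2.85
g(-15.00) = -1883.25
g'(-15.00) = 470.25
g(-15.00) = -1883.25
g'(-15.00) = 470.25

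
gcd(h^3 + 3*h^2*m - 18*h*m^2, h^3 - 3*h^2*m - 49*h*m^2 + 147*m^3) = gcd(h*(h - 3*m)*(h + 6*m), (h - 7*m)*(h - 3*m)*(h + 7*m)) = h - 3*m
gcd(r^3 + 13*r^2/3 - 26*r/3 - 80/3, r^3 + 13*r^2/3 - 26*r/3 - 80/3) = r^3 + 13*r^2/3 - 26*r/3 - 80/3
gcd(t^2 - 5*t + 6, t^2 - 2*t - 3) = t - 3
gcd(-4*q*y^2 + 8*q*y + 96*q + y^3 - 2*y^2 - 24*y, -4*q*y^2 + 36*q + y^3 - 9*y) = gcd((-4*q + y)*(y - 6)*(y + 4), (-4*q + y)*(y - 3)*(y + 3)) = -4*q + y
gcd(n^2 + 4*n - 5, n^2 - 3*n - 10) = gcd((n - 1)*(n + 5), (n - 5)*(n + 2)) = 1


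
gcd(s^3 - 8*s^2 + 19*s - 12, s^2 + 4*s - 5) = s - 1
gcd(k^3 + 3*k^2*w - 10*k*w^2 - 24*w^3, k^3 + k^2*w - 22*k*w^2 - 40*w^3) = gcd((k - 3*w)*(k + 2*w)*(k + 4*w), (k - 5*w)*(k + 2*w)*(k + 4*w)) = k^2 + 6*k*w + 8*w^2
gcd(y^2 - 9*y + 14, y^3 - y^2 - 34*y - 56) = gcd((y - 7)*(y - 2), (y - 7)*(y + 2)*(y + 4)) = y - 7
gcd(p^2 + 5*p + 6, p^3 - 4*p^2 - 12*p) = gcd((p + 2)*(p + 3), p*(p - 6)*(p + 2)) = p + 2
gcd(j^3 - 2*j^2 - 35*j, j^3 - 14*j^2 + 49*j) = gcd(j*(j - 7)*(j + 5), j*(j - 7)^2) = j^2 - 7*j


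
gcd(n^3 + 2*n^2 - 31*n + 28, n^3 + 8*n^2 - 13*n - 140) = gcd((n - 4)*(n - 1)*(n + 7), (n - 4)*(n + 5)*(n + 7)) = n^2 + 3*n - 28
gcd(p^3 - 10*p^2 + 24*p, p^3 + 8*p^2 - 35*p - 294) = p - 6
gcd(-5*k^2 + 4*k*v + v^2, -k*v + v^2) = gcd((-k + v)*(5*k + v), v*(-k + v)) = -k + v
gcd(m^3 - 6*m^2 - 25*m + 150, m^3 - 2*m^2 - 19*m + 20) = m - 5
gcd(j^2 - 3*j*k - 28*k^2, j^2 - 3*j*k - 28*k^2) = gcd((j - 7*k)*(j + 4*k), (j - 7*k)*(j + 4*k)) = j^2 - 3*j*k - 28*k^2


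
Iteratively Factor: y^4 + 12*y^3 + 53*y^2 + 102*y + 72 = (y + 3)*(y^3 + 9*y^2 + 26*y + 24) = (y + 3)^2*(y^2 + 6*y + 8) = (y + 2)*(y + 3)^2*(y + 4)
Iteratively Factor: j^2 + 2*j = (j + 2)*(j)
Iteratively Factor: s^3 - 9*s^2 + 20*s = (s - 5)*(s^2 - 4*s) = (s - 5)*(s - 4)*(s)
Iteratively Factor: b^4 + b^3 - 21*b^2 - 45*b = (b - 5)*(b^3 + 6*b^2 + 9*b) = (b - 5)*(b + 3)*(b^2 + 3*b) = (b - 5)*(b + 3)^2*(b)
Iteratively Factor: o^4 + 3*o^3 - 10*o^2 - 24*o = (o + 4)*(o^3 - o^2 - 6*o) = (o + 2)*(o + 4)*(o^2 - 3*o) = (o - 3)*(o + 2)*(o + 4)*(o)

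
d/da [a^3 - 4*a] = 3*a^2 - 4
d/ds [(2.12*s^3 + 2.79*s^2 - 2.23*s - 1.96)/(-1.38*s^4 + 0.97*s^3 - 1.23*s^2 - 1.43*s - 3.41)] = (2.9256*s^6 + 7.7004*s^5 - 14.5461*s^4 - 12.5562*s^3 - 22.7166*s^2 - 23.8494*s + 4.8015)/(1.9044*s^8 - 2.6772*s^7 + 4.3357*s^6 + 1.5606*s^5 + 8.1503*s^4 - 3.0976*s^3 + 10.4335*s^2 + 9.7526*s + 11.6281)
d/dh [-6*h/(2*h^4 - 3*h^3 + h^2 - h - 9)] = 6*(-2*h^4 + 3*h^3 - h^2 + h*(8*h^3 - 9*h^2 + 2*h - 1) + h + 9)/(-2*h^4 + 3*h^3 - h^2 + h + 9)^2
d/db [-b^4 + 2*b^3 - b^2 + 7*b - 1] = -4*b^3 + 6*b^2 - 2*b + 7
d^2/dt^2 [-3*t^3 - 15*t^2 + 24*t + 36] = -18*t - 30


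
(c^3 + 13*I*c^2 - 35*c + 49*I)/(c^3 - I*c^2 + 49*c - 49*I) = (c + 7*I)/(c - 7*I)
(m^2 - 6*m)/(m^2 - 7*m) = (m - 6)/(m - 7)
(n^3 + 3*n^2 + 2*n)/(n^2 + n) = n + 2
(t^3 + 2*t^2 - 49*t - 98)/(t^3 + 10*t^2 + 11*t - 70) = (t^2 - 5*t - 14)/(t^2 + 3*t - 10)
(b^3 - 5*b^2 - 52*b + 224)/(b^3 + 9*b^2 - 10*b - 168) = (b - 8)/(b + 6)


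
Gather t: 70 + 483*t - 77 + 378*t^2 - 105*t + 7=378*t^2 + 378*t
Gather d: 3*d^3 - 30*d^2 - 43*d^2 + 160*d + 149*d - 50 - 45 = 3*d^3 - 73*d^2 + 309*d - 95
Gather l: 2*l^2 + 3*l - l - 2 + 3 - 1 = 2*l^2 + 2*l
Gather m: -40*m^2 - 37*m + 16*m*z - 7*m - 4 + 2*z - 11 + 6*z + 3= -40*m^2 + m*(16*z - 44) + 8*z - 12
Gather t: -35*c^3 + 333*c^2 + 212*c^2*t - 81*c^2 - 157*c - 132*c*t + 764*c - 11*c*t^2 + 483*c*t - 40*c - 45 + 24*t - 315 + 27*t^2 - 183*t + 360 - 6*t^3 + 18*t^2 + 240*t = -35*c^3 + 252*c^2 + 567*c - 6*t^3 + t^2*(45 - 11*c) + t*(212*c^2 + 351*c + 81)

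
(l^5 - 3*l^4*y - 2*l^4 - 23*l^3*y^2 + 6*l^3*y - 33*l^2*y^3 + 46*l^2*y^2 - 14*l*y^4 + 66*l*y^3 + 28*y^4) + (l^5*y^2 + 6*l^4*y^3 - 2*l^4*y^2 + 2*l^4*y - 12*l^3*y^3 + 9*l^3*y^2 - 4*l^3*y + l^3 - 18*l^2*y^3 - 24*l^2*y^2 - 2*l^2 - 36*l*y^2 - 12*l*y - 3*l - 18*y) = l^5*y^2 + l^5 + 6*l^4*y^3 - 2*l^4*y^2 - l^4*y - 2*l^4 - 12*l^3*y^3 - 14*l^3*y^2 + 2*l^3*y + l^3 - 51*l^2*y^3 + 22*l^2*y^2 - 2*l^2 - 14*l*y^4 + 66*l*y^3 - 36*l*y^2 - 12*l*y - 3*l + 28*y^4 - 18*y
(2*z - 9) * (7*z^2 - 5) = 14*z^3 - 63*z^2 - 10*z + 45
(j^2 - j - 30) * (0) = 0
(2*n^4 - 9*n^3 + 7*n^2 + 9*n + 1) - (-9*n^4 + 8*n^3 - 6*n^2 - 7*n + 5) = 11*n^4 - 17*n^3 + 13*n^2 + 16*n - 4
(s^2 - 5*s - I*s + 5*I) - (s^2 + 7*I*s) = -5*s - 8*I*s + 5*I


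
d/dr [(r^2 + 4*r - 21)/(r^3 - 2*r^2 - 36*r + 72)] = (-r^4 - 8*r^3 + 35*r^2 + 60*r - 468)/(r^6 - 4*r^5 - 68*r^4 + 288*r^3 + 1008*r^2 - 5184*r + 5184)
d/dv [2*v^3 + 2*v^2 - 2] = 2*v*(3*v + 2)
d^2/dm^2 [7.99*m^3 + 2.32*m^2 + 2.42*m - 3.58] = 47.94*m + 4.64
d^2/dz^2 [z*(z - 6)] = 2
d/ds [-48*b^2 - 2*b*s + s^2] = -2*b + 2*s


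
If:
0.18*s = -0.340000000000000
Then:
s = -1.89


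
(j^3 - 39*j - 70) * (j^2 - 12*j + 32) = j^5 - 12*j^4 - 7*j^3 + 398*j^2 - 408*j - 2240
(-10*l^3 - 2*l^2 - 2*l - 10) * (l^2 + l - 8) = -10*l^5 - 12*l^4 + 76*l^3 + 4*l^2 + 6*l + 80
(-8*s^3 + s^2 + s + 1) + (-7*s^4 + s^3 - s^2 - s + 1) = -7*s^4 - 7*s^3 + 2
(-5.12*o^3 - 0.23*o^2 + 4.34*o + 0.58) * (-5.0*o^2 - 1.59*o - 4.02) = 25.6*o^5 + 9.2908*o^4 - 0.751899999999999*o^3 - 8.876*o^2 - 18.369*o - 2.3316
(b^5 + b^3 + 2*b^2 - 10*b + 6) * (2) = 2*b^5 + 2*b^3 + 4*b^2 - 20*b + 12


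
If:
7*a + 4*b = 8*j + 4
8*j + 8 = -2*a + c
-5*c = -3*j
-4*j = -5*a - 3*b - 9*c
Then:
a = -20/9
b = 436/111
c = -32/111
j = -160/333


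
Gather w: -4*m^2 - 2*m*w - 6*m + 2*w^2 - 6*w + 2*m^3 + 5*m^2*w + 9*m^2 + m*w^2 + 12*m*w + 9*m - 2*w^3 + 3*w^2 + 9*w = 2*m^3 + 5*m^2 + 3*m - 2*w^3 + w^2*(m + 5) + w*(5*m^2 + 10*m + 3)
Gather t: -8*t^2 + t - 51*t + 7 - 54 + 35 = -8*t^2 - 50*t - 12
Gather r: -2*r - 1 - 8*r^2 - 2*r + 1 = -8*r^2 - 4*r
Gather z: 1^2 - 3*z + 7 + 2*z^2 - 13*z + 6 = 2*z^2 - 16*z + 14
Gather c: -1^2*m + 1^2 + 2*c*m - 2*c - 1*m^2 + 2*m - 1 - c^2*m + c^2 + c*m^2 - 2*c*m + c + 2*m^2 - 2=c^2*(1 - m) + c*(m^2 - 1) + m^2 + m - 2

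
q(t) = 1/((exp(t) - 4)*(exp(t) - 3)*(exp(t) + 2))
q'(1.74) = -0.18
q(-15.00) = 0.04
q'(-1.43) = 0.00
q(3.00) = 0.00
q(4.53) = 0.00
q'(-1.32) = 0.00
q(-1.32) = 0.04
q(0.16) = 0.06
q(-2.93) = 0.04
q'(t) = -exp(t)/((exp(t) - 4)*(exp(t) - 3)*(exp(t) + 2)^2) - exp(t)/((exp(t) - 4)*(exp(t) - 3)^2*(exp(t) + 2)) - exp(t)/((exp(t) - 4)^2*(exp(t) - 3)*(exp(t) + 2))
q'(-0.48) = 0.01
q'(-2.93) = 0.00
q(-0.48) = 0.05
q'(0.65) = 0.25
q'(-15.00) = 0.00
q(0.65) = 0.11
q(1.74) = 0.03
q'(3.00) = 0.00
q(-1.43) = 0.04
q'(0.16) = 0.04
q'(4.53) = -0.00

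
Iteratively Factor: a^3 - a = (a - 1)*(a^2 + a) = a*(a - 1)*(a + 1)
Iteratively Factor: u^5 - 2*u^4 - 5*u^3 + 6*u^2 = (u - 3)*(u^4 + u^3 - 2*u^2) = (u - 3)*(u - 1)*(u^3 + 2*u^2) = u*(u - 3)*(u - 1)*(u^2 + 2*u) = u^2*(u - 3)*(u - 1)*(u + 2)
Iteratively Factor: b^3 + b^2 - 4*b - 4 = (b + 1)*(b^2 - 4) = (b - 2)*(b + 1)*(b + 2)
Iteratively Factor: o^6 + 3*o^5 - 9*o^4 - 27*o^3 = (o + 3)*(o^5 - 9*o^3) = (o + 3)^2*(o^4 - 3*o^3) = o*(o + 3)^2*(o^3 - 3*o^2) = o^2*(o + 3)^2*(o^2 - 3*o) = o^3*(o + 3)^2*(o - 3)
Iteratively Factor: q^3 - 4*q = (q - 2)*(q^2 + 2*q) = q*(q - 2)*(q + 2)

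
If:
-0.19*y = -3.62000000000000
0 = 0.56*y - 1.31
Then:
No Solution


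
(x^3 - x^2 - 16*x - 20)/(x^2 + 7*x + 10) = (x^2 - 3*x - 10)/(x + 5)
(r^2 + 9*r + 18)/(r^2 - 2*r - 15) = (r + 6)/(r - 5)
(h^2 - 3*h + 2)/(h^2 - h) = (h - 2)/h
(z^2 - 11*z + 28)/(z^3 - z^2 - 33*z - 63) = (z - 4)/(z^2 + 6*z + 9)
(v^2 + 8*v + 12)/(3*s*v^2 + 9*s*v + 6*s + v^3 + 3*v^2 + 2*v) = (v + 6)/(3*s*v + 3*s + v^2 + v)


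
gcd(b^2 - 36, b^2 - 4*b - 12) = b - 6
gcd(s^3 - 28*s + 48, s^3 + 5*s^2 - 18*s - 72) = s^2 + 2*s - 24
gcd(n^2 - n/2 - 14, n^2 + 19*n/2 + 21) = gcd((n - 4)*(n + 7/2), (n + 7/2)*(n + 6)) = n + 7/2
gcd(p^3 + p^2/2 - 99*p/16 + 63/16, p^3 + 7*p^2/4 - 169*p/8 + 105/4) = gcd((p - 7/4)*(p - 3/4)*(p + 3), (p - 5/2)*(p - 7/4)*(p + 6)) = p - 7/4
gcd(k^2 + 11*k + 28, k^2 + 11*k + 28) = k^2 + 11*k + 28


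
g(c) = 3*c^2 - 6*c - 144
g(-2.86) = -102.30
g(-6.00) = 0.00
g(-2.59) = -108.34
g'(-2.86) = -23.16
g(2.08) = -143.50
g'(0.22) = -4.68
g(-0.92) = -135.94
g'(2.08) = 6.48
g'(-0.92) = -11.52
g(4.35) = -113.33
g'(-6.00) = -42.00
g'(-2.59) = -21.54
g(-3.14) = -95.58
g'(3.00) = 12.00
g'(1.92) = 5.52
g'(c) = 6*c - 6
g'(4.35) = 20.10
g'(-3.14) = -24.84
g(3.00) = -135.00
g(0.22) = -145.17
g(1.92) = -144.46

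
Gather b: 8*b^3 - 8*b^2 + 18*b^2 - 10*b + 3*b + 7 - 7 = 8*b^3 + 10*b^2 - 7*b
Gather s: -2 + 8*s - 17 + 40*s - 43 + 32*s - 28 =80*s - 90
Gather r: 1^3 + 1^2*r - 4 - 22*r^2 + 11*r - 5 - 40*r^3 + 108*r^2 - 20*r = -40*r^3 + 86*r^2 - 8*r - 8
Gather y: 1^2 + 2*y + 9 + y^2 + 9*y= y^2 + 11*y + 10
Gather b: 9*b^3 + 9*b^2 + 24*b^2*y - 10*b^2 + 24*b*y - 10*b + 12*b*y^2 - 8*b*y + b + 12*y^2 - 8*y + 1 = 9*b^3 + b^2*(24*y - 1) + b*(12*y^2 + 16*y - 9) + 12*y^2 - 8*y + 1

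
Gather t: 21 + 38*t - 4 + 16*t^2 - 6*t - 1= 16*t^2 + 32*t + 16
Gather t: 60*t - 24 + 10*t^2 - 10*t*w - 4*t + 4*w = 10*t^2 + t*(56 - 10*w) + 4*w - 24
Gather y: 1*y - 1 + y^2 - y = y^2 - 1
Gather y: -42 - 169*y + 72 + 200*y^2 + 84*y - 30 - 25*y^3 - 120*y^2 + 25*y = -25*y^3 + 80*y^2 - 60*y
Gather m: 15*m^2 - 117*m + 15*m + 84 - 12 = 15*m^2 - 102*m + 72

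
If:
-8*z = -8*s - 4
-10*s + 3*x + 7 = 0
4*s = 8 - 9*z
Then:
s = 7/26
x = -56/39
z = 10/13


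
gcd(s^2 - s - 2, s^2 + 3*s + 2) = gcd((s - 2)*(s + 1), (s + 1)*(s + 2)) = s + 1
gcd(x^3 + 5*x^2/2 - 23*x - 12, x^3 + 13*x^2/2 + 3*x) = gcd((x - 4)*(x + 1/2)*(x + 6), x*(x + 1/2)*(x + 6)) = x^2 + 13*x/2 + 3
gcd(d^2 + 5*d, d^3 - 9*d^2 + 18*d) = d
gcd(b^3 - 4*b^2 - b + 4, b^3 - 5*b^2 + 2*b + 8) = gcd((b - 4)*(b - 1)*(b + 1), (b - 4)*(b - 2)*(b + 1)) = b^2 - 3*b - 4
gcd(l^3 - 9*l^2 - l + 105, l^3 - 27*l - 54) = l + 3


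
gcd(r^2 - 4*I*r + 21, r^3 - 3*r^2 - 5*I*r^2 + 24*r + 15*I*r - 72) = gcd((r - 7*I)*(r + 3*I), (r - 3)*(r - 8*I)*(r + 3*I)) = r + 3*I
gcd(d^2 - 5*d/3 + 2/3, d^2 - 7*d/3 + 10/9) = d - 2/3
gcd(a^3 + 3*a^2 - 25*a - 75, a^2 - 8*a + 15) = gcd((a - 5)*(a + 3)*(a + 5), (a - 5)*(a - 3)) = a - 5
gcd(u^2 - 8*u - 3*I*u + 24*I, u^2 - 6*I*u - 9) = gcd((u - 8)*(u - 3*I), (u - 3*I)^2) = u - 3*I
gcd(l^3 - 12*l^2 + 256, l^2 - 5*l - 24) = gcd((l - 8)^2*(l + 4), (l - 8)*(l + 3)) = l - 8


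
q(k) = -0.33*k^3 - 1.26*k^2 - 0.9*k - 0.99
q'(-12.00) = -113.22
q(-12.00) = 398.61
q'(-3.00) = -2.25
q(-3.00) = -0.72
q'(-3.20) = -2.97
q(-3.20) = -0.20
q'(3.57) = -22.51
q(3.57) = -35.28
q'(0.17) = -1.36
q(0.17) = -1.18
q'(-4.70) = -10.93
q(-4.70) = 9.67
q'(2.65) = -14.53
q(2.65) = -18.36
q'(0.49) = -2.37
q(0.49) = -1.77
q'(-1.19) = 0.70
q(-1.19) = -1.15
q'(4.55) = -32.86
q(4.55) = -62.25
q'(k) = -0.99*k^2 - 2.52*k - 0.9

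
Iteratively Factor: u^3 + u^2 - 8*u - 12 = (u - 3)*(u^2 + 4*u + 4) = (u - 3)*(u + 2)*(u + 2)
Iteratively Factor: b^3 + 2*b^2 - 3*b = (b - 1)*(b^2 + 3*b) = b*(b - 1)*(b + 3)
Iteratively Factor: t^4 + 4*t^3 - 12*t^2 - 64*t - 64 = (t + 2)*(t^3 + 2*t^2 - 16*t - 32) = (t + 2)*(t + 4)*(t^2 - 2*t - 8) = (t - 4)*(t + 2)*(t + 4)*(t + 2)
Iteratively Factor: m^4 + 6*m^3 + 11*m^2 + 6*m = (m)*(m^3 + 6*m^2 + 11*m + 6) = m*(m + 2)*(m^2 + 4*m + 3) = m*(m + 2)*(m + 3)*(m + 1)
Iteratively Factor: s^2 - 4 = (s + 2)*(s - 2)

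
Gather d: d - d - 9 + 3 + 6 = 0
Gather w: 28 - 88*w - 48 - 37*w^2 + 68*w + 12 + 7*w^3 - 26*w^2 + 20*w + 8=7*w^3 - 63*w^2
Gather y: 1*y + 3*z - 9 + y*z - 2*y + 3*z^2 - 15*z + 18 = y*(z - 1) + 3*z^2 - 12*z + 9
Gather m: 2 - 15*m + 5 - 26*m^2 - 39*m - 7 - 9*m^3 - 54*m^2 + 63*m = -9*m^3 - 80*m^2 + 9*m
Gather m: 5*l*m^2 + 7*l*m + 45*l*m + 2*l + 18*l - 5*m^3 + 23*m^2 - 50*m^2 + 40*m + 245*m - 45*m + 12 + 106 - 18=20*l - 5*m^3 + m^2*(5*l - 27) + m*(52*l + 240) + 100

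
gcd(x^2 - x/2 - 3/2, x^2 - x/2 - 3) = 1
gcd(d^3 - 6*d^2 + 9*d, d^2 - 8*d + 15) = d - 3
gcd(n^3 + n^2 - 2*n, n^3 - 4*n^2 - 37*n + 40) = n - 1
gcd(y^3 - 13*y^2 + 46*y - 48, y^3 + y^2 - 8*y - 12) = y - 3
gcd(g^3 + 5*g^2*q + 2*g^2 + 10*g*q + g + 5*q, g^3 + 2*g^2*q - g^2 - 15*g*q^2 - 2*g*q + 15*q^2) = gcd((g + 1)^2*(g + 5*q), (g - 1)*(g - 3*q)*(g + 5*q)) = g + 5*q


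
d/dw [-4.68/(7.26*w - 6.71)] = 33.9768/(7.26*w - 6.71)^2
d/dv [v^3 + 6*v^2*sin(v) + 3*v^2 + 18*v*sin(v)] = 6*v^2*cos(v) + 3*v^2 + 12*v*sin(v) + 18*v*cos(v) + 6*v + 18*sin(v)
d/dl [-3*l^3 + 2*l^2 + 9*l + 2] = -9*l^2 + 4*l + 9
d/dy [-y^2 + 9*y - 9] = 9 - 2*y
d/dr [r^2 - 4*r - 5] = 2*r - 4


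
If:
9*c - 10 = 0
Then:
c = 10/9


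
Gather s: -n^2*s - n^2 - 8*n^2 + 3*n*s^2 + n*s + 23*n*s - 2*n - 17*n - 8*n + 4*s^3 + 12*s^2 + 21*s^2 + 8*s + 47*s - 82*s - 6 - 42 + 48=-9*n^2 - 27*n + 4*s^3 + s^2*(3*n + 33) + s*(-n^2 + 24*n - 27)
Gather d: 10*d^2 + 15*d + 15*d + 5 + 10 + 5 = 10*d^2 + 30*d + 20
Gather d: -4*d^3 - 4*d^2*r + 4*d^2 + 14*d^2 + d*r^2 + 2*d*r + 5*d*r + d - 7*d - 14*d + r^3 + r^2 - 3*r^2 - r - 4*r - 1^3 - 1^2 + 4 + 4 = -4*d^3 + d^2*(18 - 4*r) + d*(r^2 + 7*r - 20) + r^3 - 2*r^2 - 5*r + 6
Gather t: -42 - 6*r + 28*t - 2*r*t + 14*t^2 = -6*r + 14*t^2 + t*(28 - 2*r) - 42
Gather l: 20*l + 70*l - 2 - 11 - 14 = 90*l - 27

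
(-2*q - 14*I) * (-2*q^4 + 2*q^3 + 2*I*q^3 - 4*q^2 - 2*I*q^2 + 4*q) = 4*q^5 - 4*q^4 + 24*I*q^4 + 36*q^3 - 24*I*q^3 - 36*q^2 + 56*I*q^2 - 56*I*q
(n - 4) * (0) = 0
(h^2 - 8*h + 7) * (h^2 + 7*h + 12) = h^4 - h^3 - 37*h^2 - 47*h + 84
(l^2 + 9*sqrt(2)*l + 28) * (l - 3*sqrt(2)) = l^3 + 6*sqrt(2)*l^2 - 26*l - 84*sqrt(2)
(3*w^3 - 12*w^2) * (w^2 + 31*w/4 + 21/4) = 3*w^5 + 45*w^4/4 - 309*w^3/4 - 63*w^2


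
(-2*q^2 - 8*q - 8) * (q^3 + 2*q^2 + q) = -2*q^5 - 12*q^4 - 26*q^3 - 24*q^2 - 8*q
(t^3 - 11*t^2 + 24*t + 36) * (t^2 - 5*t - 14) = t^5 - 16*t^4 + 65*t^3 + 70*t^2 - 516*t - 504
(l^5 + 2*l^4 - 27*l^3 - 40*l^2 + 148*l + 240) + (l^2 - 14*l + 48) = l^5 + 2*l^4 - 27*l^3 - 39*l^2 + 134*l + 288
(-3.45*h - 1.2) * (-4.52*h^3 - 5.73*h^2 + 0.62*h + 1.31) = 15.594*h^4 + 25.1925*h^3 + 4.737*h^2 - 5.2635*h - 1.572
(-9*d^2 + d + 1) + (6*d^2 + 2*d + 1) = -3*d^2 + 3*d + 2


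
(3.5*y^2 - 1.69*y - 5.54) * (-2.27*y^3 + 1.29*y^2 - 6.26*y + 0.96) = -7.945*y^5 + 8.3513*y^4 - 11.5143*y^3 + 6.7928*y^2 + 33.058*y - 5.3184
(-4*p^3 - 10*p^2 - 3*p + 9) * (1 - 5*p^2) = 20*p^5 + 50*p^4 + 11*p^3 - 55*p^2 - 3*p + 9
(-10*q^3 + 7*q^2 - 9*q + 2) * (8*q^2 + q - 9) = -80*q^5 + 46*q^4 + 25*q^3 - 56*q^2 + 83*q - 18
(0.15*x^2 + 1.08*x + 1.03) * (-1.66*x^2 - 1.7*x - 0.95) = -0.249*x^4 - 2.0478*x^3 - 3.6883*x^2 - 2.777*x - 0.9785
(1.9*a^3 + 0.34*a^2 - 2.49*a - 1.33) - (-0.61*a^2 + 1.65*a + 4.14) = 1.9*a^3 + 0.95*a^2 - 4.14*a - 5.47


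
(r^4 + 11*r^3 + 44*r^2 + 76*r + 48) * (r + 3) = r^5 + 14*r^4 + 77*r^3 + 208*r^2 + 276*r + 144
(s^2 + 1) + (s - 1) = s^2 + s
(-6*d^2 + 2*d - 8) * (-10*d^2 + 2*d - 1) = 60*d^4 - 32*d^3 + 90*d^2 - 18*d + 8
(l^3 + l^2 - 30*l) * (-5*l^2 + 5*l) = -5*l^5 + 155*l^3 - 150*l^2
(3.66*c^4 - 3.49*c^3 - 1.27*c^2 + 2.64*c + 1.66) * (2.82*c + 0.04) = 10.3212*c^5 - 9.6954*c^4 - 3.721*c^3 + 7.394*c^2 + 4.7868*c + 0.0664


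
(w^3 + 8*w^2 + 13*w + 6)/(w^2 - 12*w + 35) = (w^3 + 8*w^2 + 13*w + 6)/(w^2 - 12*w + 35)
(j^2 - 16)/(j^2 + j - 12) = (j - 4)/(j - 3)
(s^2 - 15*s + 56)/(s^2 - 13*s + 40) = (s - 7)/(s - 5)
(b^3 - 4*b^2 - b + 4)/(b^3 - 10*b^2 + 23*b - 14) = (b^2 - 3*b - 4)/(b^2 - 9*b + 14)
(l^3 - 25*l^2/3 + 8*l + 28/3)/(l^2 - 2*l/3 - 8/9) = 3*(l^2 - 9*l + 14)/(3*l - 4)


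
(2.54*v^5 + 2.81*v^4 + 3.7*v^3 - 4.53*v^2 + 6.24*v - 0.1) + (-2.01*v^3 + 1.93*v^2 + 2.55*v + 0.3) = 2.54*v^5 + 2.81*v^4 + 1.69*v^3 - 2.6*v^2 + 8.79*v + 0.2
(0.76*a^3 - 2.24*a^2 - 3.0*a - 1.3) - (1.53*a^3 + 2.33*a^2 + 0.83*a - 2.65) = -0.77*a^3 - 4.57*a^2 - 3.83*a + 1.35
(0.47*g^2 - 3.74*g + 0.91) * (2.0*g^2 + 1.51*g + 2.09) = 0.94*g^4 - 6.7703*g^3 - 2.8451*g^2 - 6.4425*g + 1.9019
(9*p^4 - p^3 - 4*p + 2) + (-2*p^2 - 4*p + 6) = 9*p^4 - p^3 - 2*p^2 - 8*p + 8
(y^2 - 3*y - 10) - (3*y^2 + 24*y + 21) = -2*y^2 - 27*y - 31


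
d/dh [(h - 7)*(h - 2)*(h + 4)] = 3*h^2 - 10*h - 22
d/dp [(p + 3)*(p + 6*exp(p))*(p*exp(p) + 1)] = (p + 1)*(p + 3)*(p + 6*exp(p))*exp(p) + (p + 3)*(p*exp(p) + 1)*(6*exp(p) + 1) + (p + 6*exp(p))*(p*exp(p) + 1)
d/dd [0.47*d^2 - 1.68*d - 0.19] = 0.94*d - 1.68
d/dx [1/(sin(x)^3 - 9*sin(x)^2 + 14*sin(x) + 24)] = (-3*sin(x)^2 + 18*sin(x) - 14)*cos(x)/(sin(x)^3 - 9*sin(x)^2 + 14*sin(x) + 24)^2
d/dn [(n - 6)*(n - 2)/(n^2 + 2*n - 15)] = 2*(5*n^2 - 27*n + 48)/(n^4 + 4*n^3 - 26*n^2 - 60*n + 225)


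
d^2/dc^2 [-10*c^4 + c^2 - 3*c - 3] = 2 - 120*c^2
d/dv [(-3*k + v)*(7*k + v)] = 4*k + 2*v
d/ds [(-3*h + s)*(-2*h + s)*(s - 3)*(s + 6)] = 12*h^2*s + 18*h^2 - 15*h*s^2 - 30*h*s + 90*h + 4*s^3 + 9*s^2 - 36*s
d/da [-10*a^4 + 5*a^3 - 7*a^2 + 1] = a*(-40*a^2 + 15*a - 14)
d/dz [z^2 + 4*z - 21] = 2*z + 4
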